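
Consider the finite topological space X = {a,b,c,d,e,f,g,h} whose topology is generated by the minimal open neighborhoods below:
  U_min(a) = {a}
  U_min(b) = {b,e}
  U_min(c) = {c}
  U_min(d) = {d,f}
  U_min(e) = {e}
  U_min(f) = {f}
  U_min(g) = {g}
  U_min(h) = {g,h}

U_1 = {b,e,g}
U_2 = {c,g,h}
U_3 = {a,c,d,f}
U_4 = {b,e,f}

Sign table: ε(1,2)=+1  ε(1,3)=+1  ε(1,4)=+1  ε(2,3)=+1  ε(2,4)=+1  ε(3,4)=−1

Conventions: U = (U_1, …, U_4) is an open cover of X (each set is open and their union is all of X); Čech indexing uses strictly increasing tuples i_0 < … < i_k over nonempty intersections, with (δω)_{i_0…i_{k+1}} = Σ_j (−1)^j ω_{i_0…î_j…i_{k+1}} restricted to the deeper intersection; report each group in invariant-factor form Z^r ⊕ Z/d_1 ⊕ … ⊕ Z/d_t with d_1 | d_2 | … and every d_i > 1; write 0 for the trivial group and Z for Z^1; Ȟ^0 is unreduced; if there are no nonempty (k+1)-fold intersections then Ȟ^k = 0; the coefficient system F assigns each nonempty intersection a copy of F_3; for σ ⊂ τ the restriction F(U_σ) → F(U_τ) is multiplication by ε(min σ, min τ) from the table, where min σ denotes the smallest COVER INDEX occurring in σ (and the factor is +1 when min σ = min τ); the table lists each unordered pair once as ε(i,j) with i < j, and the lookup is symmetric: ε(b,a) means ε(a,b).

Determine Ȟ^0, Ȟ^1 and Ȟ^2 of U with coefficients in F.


Ȟ^0 = 0, Ȟ^1 = 0, Ȟ^2 = 0

nonempty intersections:
  U12={g} U14={b,e} U23={c} U34={f}
C dims 4,4; δ0: rk_F3 4
Ȟ^0: (4−4)−0=0 ⇒ 0
Ȟ^1: (4−0)−4=0 ⇒ 0
Ȟ^2: (0−0)−0=0 ⇒ 0


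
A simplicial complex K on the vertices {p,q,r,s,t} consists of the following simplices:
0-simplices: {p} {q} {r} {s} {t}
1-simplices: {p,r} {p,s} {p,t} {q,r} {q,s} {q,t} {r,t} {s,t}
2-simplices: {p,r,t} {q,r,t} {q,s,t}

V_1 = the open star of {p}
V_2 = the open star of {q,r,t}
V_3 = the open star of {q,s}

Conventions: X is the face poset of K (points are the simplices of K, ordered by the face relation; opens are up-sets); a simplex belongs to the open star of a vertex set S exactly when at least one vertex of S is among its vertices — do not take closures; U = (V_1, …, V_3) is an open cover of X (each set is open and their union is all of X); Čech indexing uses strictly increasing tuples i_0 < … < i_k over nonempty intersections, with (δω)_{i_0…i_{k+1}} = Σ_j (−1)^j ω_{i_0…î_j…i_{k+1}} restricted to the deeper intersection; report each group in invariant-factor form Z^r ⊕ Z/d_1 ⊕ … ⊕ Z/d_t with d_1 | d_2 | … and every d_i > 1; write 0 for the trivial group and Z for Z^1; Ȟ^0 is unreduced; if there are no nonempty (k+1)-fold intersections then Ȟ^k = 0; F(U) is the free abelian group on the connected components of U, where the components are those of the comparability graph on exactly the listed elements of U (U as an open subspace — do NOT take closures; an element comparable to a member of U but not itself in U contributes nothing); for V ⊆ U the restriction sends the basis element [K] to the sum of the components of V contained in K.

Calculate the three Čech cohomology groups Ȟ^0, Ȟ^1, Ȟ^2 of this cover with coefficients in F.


Ȟ^0 ≅ Z; Ȟ^1 ≅ Z; Ȟ^2 ≅ 0

nerve simplices:
  V1={{p},{p,r},{p,s},{p,t},{p,r,t}} V2={{q},{r},{t},{p,r},{p,t},{q,r},{q,s},{q,t},{r,t},{s,t},{p,r,t},{q,r,t},{q,s,t}} V3={{q},{s},{p,s},{q,r},{q,s},{q,t},{s,t},{q,r,t},{q,s,t}}
  V12={{p,r},{p,t},{p,r,t}} V13={{p,s}} V23={{q},{q,r},{q,s},{q,t},{s,t},{q,r,t},{q,s,t}}
components per intersection:
  V1: {{p},{p,r},{p,s},{p,t},{p,r,t}}
  V2: {{q},{r},{t},{p,r},{p,t},{q,r},{q,s},{q,t},{r,t},{s,t},{p,r,t},{q,r,t},{q,s,t}}
  V3: {{q},{s},{p,s},{q,r},{q,s},{q,t},{s,t},{q,r,t},{q,s,t}}
  V12: {{p,r},{p,t},{p,r,t}}
  V13: {{p,s}}
  V23: {{q},{q,r},{q,s},{q,t},{s,t},{q,r,t},{q,s,t}}
C dims 3,3; δ0: rk 2, SNF 1^2
degree 0: 3−2−0 = 1 → Ȟ^0 ≅ Z
degree 1: 3−0−2 = 1 → Ȟ^1 ≅ Z
degree 2: 0−0−0 = 0 → Ȟ^2 ≅ 0


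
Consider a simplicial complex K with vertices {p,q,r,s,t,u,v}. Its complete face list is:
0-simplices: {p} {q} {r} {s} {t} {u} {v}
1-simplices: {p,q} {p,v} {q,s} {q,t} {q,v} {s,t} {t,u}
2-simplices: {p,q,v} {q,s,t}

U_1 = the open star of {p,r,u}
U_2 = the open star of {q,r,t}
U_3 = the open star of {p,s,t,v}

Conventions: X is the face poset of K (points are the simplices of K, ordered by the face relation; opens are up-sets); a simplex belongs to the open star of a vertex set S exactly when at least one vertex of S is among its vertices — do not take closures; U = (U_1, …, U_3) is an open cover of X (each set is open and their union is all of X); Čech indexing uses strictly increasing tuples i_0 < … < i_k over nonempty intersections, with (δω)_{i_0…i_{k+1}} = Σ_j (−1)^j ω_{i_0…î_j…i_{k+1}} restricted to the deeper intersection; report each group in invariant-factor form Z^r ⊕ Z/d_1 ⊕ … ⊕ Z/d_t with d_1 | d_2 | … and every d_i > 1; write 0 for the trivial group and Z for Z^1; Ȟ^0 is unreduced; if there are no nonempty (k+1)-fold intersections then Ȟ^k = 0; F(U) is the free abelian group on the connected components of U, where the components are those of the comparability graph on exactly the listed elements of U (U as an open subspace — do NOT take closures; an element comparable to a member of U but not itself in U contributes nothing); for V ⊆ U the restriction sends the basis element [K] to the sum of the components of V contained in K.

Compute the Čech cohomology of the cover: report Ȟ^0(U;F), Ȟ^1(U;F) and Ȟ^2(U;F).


Ȟ^0 = Z^2; Ȟ^1 = 0; Ȟ^2 = 0

nonempty overlaps:
  U1={{p},{r},{u},{p,q},{p,v},{t,u},{p,q,v}} U2={{q},{r},{t},{p,q},{q,s},{q,t},{q,v},{s,t},{t,u},{p,q,v},{q,s,t}} U3={{p},{s},{t},{v},{p,q},{p,v},{q,s},{q,t},{q,v},{s,t},{t,u},{p,q,v},{q,s,t}}
  U12={{r},{p,q},{t,u},{p,q,v}} U13={{p},{p,q},{p,v},{t,u},{p,q,v}} U23={{t},{p,q},{q,s},{q,t},{q,v},{s,t},{t,u},{p,q,v},{q,s,t}}
  U123={{p,q},{t,u},{p,q,v}}
components per intersection:
  U1: {{p},{p,q},{p,v},{p,q,v}} {{r}} {{u},{t,u}}
  U2: {{q},{t},{p,q},{q,s},{q,t},{q,v},{s,t},{t,u},{p,q,v},{q,s,t}} {{r}}
  U3: {{p},{v},{p,q},{p,v},{q,v},{p,q,v}} {{s},{t},{q,s},{q,t},{s,t},{t,u},{q,s,t}}
  U12: {{r}} {{p,q},{p,q,v}} {{t,u}}
  U13: {{p},{p,q},{p,v},{p,q,v}} {{t,u}}
  U23: {{t},{q,s},{q,t},{s,t},{t,u},{q,s,t}} {{p,q},{q,v},{p,q,v}}
  U123: {{p,q},{p,q,v}} {{t,u}}
C dims 7,7,2; δ0: rk 5, SNF 1^5; δ1: rk 2, SNF 1^2
degree 0: 7−5−0 = 2 → Ȟ^0 ≅ Z^2
degree 1: 7−2−5 = 0 → Ȟ^1 ≅ 0
degree 2: 2−0−2 = 0 → Ȟ^2 ≅ 0


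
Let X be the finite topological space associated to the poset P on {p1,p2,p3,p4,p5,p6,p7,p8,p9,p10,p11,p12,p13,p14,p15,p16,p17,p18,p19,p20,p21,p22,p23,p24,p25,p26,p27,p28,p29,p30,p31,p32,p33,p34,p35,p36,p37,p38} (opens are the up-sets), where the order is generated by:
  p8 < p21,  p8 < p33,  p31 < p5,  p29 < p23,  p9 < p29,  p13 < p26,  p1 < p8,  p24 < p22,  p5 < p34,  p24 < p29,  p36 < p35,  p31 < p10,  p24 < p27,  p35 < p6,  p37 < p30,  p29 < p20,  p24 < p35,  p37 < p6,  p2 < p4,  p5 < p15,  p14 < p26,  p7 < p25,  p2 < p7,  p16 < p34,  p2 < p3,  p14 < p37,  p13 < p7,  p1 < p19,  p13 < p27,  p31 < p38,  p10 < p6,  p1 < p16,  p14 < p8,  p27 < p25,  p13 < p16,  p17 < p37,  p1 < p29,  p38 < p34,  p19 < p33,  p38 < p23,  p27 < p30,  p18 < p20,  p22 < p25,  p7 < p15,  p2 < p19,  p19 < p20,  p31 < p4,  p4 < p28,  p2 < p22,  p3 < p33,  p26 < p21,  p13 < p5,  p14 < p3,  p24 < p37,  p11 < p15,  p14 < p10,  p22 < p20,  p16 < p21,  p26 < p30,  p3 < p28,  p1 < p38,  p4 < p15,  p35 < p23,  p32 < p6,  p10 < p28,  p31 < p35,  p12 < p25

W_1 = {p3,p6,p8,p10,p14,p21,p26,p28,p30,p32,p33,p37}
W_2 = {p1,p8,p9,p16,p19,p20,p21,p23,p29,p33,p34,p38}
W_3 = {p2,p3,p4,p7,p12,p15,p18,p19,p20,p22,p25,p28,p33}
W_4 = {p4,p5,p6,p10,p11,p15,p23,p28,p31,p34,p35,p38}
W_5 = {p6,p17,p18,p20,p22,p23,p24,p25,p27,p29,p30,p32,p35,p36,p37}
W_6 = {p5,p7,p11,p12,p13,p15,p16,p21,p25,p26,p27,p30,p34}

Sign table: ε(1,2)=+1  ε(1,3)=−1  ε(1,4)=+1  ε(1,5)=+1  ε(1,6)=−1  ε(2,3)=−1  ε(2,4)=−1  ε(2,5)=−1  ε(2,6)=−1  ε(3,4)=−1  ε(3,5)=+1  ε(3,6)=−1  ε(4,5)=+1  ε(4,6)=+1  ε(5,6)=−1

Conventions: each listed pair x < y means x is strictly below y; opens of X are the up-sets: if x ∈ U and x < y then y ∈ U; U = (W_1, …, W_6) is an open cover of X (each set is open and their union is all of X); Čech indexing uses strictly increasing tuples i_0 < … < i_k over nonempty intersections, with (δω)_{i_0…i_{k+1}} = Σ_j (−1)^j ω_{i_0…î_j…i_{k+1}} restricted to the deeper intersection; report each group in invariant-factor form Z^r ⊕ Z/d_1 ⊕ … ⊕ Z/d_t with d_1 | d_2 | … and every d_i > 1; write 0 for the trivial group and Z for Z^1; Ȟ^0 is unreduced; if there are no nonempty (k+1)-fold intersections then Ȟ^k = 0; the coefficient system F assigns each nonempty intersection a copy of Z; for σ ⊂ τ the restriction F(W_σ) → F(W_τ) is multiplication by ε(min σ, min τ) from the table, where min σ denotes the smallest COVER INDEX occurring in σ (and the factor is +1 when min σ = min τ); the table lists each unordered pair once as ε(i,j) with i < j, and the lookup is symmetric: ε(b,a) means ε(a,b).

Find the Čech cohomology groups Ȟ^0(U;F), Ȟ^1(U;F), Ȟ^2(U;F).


Ȟ^0 ≅ 0, Ȟ^1 ≅ Z/2 and Ȟ^2 ≅ Z

nonempty intersections:
  W12={p8,p21,p33} W13={p3,p28,p33} W14={p6,p10,p28} W15={p6,p30,p32,p37} W16={p21,p26,p30} W23={p19,p20,p33} W24={p23,p34,p38} W25={p20,p23,p29} W26={p16,p21,p34} W34={p4,p15,p28} W35={p18,p20,p22,p25} W36={p7,p12,p15,p25} W45={p6,p23,p35} W46={p5,p11,p15,p34} W56={p25,p27,p30}
  W123={p33} W126={p21} W134={p28} W145={p6} W156={p30} W235={p20} W245={p23} W246={p34} W346={p15} W356={p25}
C dims 6,15,10; δ0: rk 6, SNF 1^5·2; δ1: rk 9, SNF 1^9
Ȟ^0: (6−6)−0=0 ⇒ 0
Ȟ^1: (15−9)−6=0 plus torsion [2] ⇒ Z/2
Ȟ^2: (10−0)−9=1 ⇒ Z


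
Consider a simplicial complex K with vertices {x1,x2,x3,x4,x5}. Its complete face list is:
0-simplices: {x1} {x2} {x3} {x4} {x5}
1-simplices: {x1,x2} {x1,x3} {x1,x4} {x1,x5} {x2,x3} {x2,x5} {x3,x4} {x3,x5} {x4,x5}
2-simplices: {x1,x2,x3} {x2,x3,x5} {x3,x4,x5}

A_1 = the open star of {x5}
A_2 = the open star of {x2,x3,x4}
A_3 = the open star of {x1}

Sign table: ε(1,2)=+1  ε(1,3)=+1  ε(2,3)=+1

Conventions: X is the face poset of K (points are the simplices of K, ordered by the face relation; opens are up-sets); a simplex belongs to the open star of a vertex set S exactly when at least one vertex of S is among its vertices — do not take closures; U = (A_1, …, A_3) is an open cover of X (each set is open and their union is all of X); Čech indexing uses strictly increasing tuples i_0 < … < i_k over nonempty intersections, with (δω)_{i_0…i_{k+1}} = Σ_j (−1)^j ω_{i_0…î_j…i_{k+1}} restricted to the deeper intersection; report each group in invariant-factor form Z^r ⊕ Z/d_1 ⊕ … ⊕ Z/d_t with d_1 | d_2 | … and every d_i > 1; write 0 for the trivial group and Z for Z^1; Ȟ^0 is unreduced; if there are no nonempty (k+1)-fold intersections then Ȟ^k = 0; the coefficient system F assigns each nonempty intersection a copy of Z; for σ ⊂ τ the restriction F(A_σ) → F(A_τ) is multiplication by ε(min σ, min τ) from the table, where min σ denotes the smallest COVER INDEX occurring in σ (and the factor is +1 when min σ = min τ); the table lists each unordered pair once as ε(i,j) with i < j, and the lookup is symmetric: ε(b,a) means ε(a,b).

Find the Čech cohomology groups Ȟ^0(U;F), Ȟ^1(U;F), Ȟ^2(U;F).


Ȟ^0(U;F) ≅ Z, Ȟ^1(U;F) ≅ Z and Ȟ^2(U;F) ≅ 0

nerve simplices:
  A1={{x5},{x1,x5},{x2,x5},{x3,x5},{x4,x5},{x2,x3,x5},{x3,x4,x5}} A2={{x2},{x3},{x4},{x1,x2},{x1,x3},{x1,x4},{x2,x3},{x2,x5},{x3,x4},{x3,x5},{x4,x5},{x1,x2,x3},{x2,x3,x5},{x3,x4,x5}} A3={{x1},{x1,x2},{x1,x3},{x1,x4},{x1,x5},{x1,x2,x3}}
  A12={{x2,x5},{x3,x5},{x4,x5},{x2,x3,x5},{x3,x4,x5}} A13={{x1,x5}} A23={{x1,x2},{x1,x3},{x1,x4},{x1,x2,x3}}
C dims 3,3; δ0: rk 2, SNF 1^2
degree 0: 3−2−0 = 1 → Ȟ^0 ≅ Z
degree 1: 3−0−2 = 1 → Ȟ^1 ≅ Z
degree 2: 0−0−0 = 0 → Ȟ^2 ≅ 0


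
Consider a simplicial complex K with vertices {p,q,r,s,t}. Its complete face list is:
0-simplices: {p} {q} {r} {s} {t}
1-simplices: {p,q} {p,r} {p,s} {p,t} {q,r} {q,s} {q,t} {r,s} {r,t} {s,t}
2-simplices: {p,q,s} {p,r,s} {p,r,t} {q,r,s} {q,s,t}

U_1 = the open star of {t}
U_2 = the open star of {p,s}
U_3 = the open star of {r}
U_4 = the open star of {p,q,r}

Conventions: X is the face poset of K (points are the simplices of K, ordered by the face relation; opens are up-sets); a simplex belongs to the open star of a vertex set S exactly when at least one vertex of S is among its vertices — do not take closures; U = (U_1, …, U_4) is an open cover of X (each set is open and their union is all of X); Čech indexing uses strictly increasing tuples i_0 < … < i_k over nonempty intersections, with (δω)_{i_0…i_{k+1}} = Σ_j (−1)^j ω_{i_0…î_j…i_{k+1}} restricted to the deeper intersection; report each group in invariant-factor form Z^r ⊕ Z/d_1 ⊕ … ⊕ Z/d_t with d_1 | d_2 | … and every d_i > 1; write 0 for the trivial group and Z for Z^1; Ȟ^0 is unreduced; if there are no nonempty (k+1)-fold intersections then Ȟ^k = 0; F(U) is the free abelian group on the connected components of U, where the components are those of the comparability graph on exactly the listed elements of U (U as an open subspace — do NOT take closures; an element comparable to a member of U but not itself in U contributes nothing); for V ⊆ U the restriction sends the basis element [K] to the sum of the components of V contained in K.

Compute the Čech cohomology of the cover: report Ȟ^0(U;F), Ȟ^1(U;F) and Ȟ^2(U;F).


Ȟ^0 ≅ Z; Ȟ^1 ≅ Z; Ȟ^2 ≅ 0

nerve simplices:
  U1={{t},{p,t},{q,t},{r,t},{s,t},{p,r,t},{q,s,t}} U2={{p},{s},{p,q},{p,r},{p,s},{p,t},{q,s},{r,s},{s,t},{p,q,s},{p,r,s},{p,r,t},{q,r,s},{q,s,t}} U3={{r},{p,r},{q,r},{r,s},{r,t},{p,r,s},{p,r,t},{q,r,s}} U4={{p},{q},{r},{p,q},{p,r},{p,s},{p,t},{q,r},{q,s},{q,t},{r,s},{r,t},{p,q,s},{p,r,s},{p,r,t},{q,r,s},{q,s,t}}
  U12={{p,t},{s,t},{p,r,t},{q,s,t}} U13={{r,t},{p,r,t}} U14={{p,t},{q,t},{r,t},{p,r,t},{q,s,t}} U23={{p,r},{r,s},{p,r,s},{p,r,t},{q,r,s}} U24={{p},{p,q},{p,r},{p,s},{p,t},{q,s},{r,s},{p,q,s},{p,r,s},{p,r,t},{q,r,s},{q,s,t}} U34={{r},{p,r},{q,r},{r,s},{r,t},{p,r,s},{p,r,t},{q,r,s}}
  U123={{p,r,t}} U124={{p,t},{p,r,t},{q,s,t}} U134={{r,t},{p,r,t}} U234={{p,r},{r,s},{p,r,s},{p,r,t},{q,r,s}}
  U1234={{p,r,t}}
components per intersection:
  U1: {{t},{p,t},{q,t},{r,t},{s,t},{p,r,t},{q,s,t}}
  U2: {{p},{s},{p,q},{p,r},{p,s},{p,t},{q,s},{r,s},{s,t},{p,q,s},{p,r,s},{p,r,t},{q,r,s},{q,s,t}}
  U3: {{r},{p,r},{q,r},{r,s},{r,t},{p,r,s},{p,r,t},{q,r,s}}
  U4: {{p},{q},{r},{p,q},{p,r},{p,s},{p,t},{q,r},{q,s},{q,t},{r,s},{r,t},{p,q,s},{p,r,s},{p,r,t},{q,r,s},{q,s,t}}
  U12: {{p,t},{p,r,t}} {{s,t},{q,s,t}}
  U13: {{r,t},{p,r,t}}
  U14: {{p,t},{r,t},{p,r,t}} {{q,t},{q,s,t}}
  U23: {{p,r},{r,s},{p,r,s},{p,r,t},{q,r,s}}
  U24: {{p},{p,q},{p,r},{p,s},{p,t},{q,s},{r,s},{p,q,s},{p,r,s},{p,r,t},{q,r,s},{q,s,t}}
  U34: {{r},{p,r},{q,r},{r,s},{r,t},{p,r,s},{p,r,t},{q,r,s}}
  U123: {{p,r,t}}
  U124: {{p,t},{p,r,t}} {{q,s,t}}
  U134: {{r,t},{p,r,t}}
  U234: {{p,r},{r,s},{p,r,s},{p,r,t},{q,r,s}}
  U1234: {{p,r,t}}
C dims 4,8,5,1; δ0: rk 3, SNF 1^3; δ1: rk 4, SNF 1^4; δ2: rk 1, SNF 1^1
degree 0: 4−3−0 = 1 → Ȟ^0 ≅ Z
degree 1: 8−4−3 = 1 → Ȟ^1 ≅ Z
degree 2: 5−1−4 = 0 → Ȟ^2 ≅ 0


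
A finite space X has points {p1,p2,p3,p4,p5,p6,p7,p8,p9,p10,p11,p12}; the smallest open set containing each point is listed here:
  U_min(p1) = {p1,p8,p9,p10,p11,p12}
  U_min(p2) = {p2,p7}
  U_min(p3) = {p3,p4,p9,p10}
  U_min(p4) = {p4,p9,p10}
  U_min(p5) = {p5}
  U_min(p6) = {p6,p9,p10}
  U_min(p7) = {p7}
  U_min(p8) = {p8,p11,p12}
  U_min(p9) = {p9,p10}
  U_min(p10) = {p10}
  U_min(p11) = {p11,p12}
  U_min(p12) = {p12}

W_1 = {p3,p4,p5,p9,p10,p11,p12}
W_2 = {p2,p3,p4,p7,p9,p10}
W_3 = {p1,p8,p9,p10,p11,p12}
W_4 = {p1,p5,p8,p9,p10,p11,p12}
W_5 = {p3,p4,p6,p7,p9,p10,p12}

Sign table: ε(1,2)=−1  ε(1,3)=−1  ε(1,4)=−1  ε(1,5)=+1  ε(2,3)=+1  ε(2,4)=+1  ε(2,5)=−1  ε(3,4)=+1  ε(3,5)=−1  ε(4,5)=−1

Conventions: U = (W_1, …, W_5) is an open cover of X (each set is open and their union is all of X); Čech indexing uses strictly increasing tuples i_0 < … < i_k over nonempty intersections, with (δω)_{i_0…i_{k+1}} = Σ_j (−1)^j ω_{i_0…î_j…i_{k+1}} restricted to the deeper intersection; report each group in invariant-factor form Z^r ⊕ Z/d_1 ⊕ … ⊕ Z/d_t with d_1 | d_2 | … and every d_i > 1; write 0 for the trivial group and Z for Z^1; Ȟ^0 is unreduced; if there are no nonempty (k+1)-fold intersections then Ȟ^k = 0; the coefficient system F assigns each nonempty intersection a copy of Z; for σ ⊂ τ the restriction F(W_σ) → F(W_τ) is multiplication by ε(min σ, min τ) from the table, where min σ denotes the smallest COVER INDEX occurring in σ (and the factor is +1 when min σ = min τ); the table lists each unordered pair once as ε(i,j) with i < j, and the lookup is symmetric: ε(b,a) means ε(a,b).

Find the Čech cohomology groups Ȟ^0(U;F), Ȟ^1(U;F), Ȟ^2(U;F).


nerve simplices:
  W12={p3,p4,p9,p10} W13={p9,p10,p11,p12} W14={p5,p9,p10,p11,p12} W15={p3,p4,p9,p10,p12} W23={p9,p10} W24={p9,p10} W25={p3,p4,p7,p9,p10} W34={p1,p8,p9,p10,p11,p12} W35={p9,p10,p12} W45={p9,p10,p12}
  W123={p9,p10} W124={p9,p10} W125={p3,p4,p9,p10} W134={p9,p10,p11,p12} W135={p9,p10,p12} W145={p9,p10,p12} W234={p9,p10} W235={p9,p10} W245={p9,p10} W345={p9,p10,p12}
  W1234={p9,p10} W1235={p9,p10} W1245={p9,p10} W1345={p9,p10,p12} W2345={p9,p10}
  W12345={p9,p10}
C dims 5,10,10,5; δ0: rk 4, SNF 1^4; δ1: rk 6, SNF 1^6; δ2: rk 4, SNF 1^4
degree 0: 5−4−0 = 1 → Ȟ^0 ≅ Z
degree 1: 10−6−4 = 0 → Ȟ^1 ≅ 0
degree 2: 10−4−6 = 0 → Ȟ^2 ≅ 0

Ȟ^0(U;F) ≅ Z; Ȟ^1(U;F) ≅ 0; Ȟ^2(U;F) ≅ 0


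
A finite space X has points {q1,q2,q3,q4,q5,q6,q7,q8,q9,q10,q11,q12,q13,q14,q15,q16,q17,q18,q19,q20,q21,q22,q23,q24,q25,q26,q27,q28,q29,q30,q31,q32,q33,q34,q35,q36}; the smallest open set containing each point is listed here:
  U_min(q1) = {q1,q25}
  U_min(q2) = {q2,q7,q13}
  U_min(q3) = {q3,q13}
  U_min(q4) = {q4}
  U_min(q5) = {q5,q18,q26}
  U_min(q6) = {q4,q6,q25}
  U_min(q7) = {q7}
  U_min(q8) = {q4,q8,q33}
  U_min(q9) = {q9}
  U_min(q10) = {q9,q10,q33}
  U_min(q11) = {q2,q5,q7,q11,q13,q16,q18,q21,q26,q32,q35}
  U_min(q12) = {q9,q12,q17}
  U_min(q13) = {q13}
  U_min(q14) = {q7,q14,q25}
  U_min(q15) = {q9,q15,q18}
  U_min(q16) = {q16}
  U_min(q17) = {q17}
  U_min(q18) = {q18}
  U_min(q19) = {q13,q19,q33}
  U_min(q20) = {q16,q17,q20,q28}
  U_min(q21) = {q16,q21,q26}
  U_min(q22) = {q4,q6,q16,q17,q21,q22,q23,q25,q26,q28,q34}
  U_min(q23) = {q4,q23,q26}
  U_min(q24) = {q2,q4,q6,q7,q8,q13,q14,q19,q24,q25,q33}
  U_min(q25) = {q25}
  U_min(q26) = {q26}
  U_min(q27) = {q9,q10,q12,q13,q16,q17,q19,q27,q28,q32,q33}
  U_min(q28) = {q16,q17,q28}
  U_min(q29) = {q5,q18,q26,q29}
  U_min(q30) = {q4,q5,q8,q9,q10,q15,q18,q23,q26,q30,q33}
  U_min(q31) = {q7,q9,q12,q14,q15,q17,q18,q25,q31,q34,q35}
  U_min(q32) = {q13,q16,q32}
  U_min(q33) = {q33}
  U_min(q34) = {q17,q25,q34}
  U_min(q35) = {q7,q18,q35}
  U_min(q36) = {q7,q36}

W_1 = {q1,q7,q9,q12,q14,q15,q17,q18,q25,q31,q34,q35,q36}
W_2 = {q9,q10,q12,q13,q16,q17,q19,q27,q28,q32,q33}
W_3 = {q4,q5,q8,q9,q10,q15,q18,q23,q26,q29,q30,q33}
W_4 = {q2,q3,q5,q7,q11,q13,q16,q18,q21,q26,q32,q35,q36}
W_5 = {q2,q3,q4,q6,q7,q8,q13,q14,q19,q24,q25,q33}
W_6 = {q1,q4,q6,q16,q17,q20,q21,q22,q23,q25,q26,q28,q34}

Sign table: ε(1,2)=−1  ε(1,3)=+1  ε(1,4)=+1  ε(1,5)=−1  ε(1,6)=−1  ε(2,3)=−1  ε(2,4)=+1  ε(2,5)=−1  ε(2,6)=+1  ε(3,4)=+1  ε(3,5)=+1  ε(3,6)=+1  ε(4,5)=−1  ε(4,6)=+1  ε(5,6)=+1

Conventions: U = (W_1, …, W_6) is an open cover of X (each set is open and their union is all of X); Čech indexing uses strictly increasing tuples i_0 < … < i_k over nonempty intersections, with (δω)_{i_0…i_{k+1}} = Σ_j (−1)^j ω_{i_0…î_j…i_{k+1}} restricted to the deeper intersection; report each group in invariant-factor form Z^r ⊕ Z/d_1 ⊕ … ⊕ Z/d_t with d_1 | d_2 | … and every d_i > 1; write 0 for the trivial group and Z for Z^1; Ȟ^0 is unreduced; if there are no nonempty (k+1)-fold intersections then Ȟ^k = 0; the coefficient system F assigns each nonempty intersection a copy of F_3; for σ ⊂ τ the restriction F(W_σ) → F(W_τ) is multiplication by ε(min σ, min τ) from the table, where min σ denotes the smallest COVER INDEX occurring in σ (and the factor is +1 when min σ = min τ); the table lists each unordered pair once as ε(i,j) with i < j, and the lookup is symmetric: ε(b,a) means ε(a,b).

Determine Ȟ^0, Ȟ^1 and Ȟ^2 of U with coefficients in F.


Ȟ^0 ≅ 0, Ȟ^1 ≅ 0, Ȟ^2 ≅ Z/3

cover nerve:
  W12={q9,q12,q17} W13={q9,q15,q18} W14={q7,q18,q35,q36} W15={q7,q14,q25} W16={q1,q17,q25,q34} W23={q9,q10,q33} W24={q13,q16,q32} W25={q13,q19,q33} W26={q16,q17,q28} W34={q5,q18,q26} W35={q4,q8,q33} W36={q4,q23,q26} W45={q2,q3,q7,q13} W46={q16,q21,q26} W56={q4,q6,q25}
  W123={q9} W126={q17} W134={q18} W145={q7} W156={q25} W235={q33} W245={q13} W246={q16} W346={q26} W356={q4}
C dims 6,15,10; δ0: rk_F3 6; δ1: rk_F3 9
Ȟ^0: (6−6)−0=0 ⇒ 0
Ȟ^1: (15−9)−6=0 ⇒ 0
Ȟ^2: (10−0)−9=1 ⇒ Z/3


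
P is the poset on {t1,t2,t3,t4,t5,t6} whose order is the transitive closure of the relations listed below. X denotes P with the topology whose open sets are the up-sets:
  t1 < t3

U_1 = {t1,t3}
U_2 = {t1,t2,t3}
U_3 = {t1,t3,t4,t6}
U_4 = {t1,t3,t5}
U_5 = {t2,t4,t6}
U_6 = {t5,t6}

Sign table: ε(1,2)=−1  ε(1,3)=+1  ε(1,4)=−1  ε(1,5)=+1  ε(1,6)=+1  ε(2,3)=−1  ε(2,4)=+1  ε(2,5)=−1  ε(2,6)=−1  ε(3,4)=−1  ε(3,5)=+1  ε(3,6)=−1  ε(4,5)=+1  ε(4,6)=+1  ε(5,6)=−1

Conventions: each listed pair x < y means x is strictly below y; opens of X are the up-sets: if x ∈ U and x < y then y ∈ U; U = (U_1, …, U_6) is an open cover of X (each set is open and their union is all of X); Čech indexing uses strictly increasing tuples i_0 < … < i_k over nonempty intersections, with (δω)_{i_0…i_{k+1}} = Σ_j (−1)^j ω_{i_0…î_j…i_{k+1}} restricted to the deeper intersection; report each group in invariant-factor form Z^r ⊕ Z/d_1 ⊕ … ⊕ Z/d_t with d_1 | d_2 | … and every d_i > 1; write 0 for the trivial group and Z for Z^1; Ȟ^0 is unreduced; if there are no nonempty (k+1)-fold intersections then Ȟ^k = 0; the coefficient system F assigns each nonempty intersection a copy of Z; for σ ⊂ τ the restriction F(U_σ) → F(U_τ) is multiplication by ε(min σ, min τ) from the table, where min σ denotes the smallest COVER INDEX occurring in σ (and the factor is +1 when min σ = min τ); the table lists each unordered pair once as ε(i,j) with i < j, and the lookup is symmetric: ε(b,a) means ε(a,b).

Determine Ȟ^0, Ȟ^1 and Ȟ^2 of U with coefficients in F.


Ȟ^0 ≅ Z,  Ȟ^1 ≅ Z^2,  Ȟ^2 ≅ 0

intersection data:
  U12={t1,t3} U13={t1,t3} U14={t1,t3} U23={t1,t3} U24={t1,t3} U25={t2} U34={t1,t3} U35={t4,t6} U36={t6} U46={t5} U56={t6}
  U123={t1,t3} U124={t1,t3} U134={t1,t3} U234={t1,t3} U356={t6}
  U1234={t1,t3}
C dims 6,11,5,1; δ0: rk 5, SNF 1^5; δ1: rk 4, SNF 1^4; δ2: rk 1, SNF 1^1
Ȟ^0 = (6 − 5) − 0 = 1, so Ȟ^0 ≅ Z
Ȟ^1 = (11 − 4) − 5 = 2, so Ȟ^1 ≅ Z^2
Ȟ^2 = (5 − 1) − 4 = 0, so Ȟ^2 ≅ 0


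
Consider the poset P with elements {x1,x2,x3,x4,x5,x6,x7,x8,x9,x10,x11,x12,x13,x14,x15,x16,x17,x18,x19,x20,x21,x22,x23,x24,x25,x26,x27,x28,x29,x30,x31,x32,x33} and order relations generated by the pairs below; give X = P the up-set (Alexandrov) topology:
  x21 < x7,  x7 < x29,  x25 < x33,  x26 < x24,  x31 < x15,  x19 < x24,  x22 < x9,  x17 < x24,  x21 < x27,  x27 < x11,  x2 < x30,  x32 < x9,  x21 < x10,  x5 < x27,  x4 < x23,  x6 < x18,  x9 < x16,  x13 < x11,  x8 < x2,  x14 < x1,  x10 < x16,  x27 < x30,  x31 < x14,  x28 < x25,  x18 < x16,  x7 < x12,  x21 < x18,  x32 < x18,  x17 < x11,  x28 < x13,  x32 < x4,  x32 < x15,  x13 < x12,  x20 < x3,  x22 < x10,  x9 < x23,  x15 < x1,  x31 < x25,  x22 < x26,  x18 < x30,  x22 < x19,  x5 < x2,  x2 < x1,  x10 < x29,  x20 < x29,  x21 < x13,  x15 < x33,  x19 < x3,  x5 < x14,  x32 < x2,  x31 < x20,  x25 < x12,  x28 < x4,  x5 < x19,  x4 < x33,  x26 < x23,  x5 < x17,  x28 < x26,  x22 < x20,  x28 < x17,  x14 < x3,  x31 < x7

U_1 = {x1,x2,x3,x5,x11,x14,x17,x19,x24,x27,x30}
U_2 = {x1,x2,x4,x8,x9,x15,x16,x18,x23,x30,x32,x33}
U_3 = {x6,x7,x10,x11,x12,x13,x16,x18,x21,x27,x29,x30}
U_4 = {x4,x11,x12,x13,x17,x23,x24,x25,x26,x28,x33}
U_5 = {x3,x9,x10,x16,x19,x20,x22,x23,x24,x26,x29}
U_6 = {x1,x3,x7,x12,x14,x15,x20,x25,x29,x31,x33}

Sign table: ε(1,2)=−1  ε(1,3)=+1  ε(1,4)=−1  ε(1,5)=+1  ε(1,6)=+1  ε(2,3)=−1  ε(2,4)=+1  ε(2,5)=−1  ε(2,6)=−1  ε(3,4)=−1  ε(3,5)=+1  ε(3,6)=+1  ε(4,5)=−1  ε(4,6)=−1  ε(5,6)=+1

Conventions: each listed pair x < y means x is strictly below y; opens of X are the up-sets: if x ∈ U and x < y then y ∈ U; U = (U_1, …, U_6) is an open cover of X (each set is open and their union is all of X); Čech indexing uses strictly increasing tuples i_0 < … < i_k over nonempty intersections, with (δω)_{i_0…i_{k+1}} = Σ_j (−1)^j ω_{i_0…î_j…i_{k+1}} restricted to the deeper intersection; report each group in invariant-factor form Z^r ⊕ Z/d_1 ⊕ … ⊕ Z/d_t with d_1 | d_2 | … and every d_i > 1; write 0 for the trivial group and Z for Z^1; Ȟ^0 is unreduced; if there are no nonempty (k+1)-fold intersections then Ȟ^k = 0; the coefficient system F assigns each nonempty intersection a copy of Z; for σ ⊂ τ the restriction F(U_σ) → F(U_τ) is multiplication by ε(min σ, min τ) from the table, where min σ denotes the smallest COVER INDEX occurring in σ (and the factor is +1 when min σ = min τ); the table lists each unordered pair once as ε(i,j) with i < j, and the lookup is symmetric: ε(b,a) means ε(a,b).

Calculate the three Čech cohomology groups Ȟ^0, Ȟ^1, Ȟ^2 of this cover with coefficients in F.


nerve simplices:
  U12={x1,x2,x30} U13={x11,x27,x30} U14={x11,x17,x24} U15={x3,x19,x24} U16={x1,x3,x14} U23={x16,x18,x30} U24={x4,x23,x33} U25={x9,x16,x23} U26={x1,x15,x33} U34={x11,x12,x13} U35={x10,x16,x29} U36={x7,x12,x29} U45={x23,x24,x26} U46={x12,x25,x33} U56={x3,x20,x29}
  U123={x30} U126={x1} U134={x11} U145={x24} U156={x3} U235={x16} U245={x23} U246={x33} U346={x12} U356={x29}
C dims 6,15,10; δ0: rk 5, SNF 1^5; δ1: rk 10, SNF 1^9·2
degree 0: 6−5−0 = 1 → Ȟ^0 ≅ Z
degree 1: 15−10−5 = 0 → Ȟ^1 ≅ 0
degree 2: 10−0−10 = 0 plus torsion [2] → Ȟ^2 ≅ Z/2

Ȟ^0 = Z, Ȟ^1 = 0 and Ȟ^2 = Z/2


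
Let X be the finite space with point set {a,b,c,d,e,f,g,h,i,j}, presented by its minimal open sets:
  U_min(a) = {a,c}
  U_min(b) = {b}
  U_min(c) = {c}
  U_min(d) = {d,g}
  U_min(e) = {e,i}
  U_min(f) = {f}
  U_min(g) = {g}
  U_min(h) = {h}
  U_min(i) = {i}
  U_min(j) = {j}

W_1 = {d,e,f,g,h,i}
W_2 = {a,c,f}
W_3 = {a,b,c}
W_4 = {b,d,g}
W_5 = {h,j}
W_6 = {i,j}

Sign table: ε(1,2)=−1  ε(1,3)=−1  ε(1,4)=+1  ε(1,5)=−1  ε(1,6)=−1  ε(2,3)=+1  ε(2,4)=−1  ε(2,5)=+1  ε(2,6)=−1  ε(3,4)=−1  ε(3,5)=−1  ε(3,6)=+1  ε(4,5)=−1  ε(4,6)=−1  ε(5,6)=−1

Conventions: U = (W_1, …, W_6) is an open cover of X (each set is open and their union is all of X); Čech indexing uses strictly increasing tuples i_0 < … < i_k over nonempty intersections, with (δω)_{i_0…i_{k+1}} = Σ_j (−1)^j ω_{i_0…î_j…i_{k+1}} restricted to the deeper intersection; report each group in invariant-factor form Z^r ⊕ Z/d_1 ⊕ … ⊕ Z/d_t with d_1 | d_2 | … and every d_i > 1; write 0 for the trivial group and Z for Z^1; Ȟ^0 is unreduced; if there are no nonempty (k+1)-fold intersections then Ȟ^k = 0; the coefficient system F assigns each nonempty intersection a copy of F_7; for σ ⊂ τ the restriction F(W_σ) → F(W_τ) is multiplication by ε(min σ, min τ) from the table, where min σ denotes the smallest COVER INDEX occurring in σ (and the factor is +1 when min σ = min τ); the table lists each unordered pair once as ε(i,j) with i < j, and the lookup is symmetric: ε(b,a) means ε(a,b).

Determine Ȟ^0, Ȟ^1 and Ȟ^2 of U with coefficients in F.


nerve of the cover:
  W12={f} W14={d,g} W15={h} W16={i} W23={a,c} W34={b} W56={j}
C dims 6,7; δ0: rk_F7 6
Ȟ^0 = (6 − 6) − 0 = 0, so Ȟ^0 ≅ 0
Ȟ^1 = (7 − 0) − 6 = 1, so Ȟ^1 ≅ Z/7
Ȟ^2 = (0 − 0) − 0 = 0, so Ȟ^2 ≅ 0

Ȟ^0 = 0,  Ȟ^1 = Z/7,  Ȟ^2 = 0


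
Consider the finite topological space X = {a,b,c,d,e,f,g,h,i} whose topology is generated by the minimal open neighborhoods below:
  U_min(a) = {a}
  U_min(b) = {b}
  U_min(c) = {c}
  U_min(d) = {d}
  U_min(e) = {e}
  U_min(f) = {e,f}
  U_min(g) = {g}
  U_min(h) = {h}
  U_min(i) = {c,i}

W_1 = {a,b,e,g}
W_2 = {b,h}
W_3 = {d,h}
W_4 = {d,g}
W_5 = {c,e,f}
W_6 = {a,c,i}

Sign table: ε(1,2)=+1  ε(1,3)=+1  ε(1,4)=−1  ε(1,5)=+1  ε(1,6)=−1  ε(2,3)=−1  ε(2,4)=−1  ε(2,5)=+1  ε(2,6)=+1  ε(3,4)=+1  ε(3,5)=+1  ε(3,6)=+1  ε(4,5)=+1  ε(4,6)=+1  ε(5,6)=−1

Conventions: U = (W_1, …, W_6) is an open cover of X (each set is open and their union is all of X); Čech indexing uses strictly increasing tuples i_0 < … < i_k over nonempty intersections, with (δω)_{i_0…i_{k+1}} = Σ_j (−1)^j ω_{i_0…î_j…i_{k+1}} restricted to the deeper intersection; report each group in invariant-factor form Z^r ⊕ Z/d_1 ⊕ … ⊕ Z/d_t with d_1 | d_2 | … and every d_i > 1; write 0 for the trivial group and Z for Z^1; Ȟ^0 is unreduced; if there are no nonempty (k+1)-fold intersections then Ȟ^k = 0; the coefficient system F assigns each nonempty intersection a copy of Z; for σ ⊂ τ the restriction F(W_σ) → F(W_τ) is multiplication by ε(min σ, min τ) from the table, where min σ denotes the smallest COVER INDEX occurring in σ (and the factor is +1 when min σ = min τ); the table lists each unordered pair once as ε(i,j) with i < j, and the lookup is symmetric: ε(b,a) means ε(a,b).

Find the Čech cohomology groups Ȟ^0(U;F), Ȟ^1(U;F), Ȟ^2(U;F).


Ȟ^0 = Z,  Ȟ^1 = Z^2,  Ȟ^2 = 0

nerve of the cover:
  W12={b} W14={g} W15={e} W16={a} W23={h} W34={d} W56={c}
C dims 6,7; δ0: rk 5, SNF 1^5
Ȟ^0 = (6 − 5) − 0 = 1, so Ȟ^0 ≅ Z
Ȟ^1 = (7 − 0) − 5 = 2, so Ȟ^1 ≅ Z^2
Ȟ^2 = (0 − 0) − 0 = 0, so Ȟ^2 ≅ 0


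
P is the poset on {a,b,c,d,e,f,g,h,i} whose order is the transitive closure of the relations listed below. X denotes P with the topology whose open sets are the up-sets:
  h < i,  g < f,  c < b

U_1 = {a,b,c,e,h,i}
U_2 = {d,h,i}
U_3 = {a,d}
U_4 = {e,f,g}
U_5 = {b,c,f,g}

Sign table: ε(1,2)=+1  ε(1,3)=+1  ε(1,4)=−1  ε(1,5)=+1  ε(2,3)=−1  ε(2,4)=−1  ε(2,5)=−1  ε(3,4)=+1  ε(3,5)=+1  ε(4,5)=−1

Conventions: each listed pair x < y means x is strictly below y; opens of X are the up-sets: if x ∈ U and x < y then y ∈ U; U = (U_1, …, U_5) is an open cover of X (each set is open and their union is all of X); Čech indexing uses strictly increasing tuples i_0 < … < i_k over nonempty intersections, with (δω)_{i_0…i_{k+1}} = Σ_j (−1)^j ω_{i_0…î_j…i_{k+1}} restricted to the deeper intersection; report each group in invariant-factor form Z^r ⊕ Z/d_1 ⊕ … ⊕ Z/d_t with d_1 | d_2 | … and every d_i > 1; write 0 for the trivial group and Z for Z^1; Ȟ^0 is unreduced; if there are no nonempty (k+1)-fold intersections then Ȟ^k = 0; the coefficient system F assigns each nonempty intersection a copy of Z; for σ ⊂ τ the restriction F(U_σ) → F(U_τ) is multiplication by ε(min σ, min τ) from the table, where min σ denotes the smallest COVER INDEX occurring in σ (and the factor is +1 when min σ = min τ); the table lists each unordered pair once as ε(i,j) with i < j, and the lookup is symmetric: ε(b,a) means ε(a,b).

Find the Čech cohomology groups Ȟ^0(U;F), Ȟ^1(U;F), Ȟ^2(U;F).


nerve simplices:
  U12={h,i} U13={a} U14={e} U15={b,c} U23={d} U45={f,g}
C dims 5,6; δ0: rk 5, SNF 1^4·2
degree 0: 5−5−0 = 0 → Ȟ^0 ≅ 0
degree 1: 6−0−5 = 1 plus torsion [2] → Ȟ^1 ≅ Z ⊕ Z/2
degree 2: 0−0−0 = 0 → Ȟ^2 ≅ 0

Ȟ^0(U;F) ≅ 0, Ȟ^1(U;F) ≅ Z ⊕ Z/2, Ȟ^2(U;F) ≅ 0


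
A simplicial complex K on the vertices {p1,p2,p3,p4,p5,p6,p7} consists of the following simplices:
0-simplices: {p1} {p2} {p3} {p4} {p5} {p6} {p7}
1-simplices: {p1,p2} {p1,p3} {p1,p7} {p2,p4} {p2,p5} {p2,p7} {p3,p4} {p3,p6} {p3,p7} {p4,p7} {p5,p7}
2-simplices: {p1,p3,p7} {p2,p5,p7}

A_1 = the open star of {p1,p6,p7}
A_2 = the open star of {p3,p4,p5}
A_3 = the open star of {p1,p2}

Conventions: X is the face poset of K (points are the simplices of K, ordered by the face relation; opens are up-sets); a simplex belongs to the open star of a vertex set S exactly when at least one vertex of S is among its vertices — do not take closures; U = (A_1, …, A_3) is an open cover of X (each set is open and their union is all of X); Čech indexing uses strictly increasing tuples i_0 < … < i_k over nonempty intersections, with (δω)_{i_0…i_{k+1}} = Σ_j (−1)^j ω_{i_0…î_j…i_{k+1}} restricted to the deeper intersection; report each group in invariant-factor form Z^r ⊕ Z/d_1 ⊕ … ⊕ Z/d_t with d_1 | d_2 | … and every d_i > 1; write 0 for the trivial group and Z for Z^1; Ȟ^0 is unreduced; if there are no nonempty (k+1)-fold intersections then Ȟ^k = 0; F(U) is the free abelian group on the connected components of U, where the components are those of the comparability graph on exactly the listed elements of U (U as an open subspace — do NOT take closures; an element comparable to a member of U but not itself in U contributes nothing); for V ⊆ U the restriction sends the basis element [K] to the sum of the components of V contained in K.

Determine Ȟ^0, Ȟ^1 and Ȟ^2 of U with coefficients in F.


nonempty overlaps:
  A1={{p1},{p6},{p7},{p1,p2},{p1,p3},{p1,p7},{p2,p7},{p3,p6},{p3,p7},{p4,p7},{p5,p7},{p1,p3,p7},{p2,p5,p7}} A2={{p3},{p4},{p5},{p1,p3},{p2,p4},{p2,p5},{p3,p4},{p3,p6},{p3,p7},{p4,p7},{p5,p7},{p1,p3,p7},{p2,p5,p7}} A3={{p1},{p2},{p1,p2},{p1,p3},{p1,p7},{p2,p4},{p2,p5},{p2,p7},{p1,p3,p7},{p2,p5,p7}}
  A12={{p1,p3},{p3,p6},{p3,p7},{p4,p7},{p5,p7},{p1,p3,p7},{p2,p5,p7}} A13={{p1},{p1,p2},{p1,p3},{p1,p7},{p2,p7},{p1,p3,p7},{p2,p5,p7}} A23={{p1,p3},{p2,p4},{p2,p5},{p1,p3,p7},{p2,p5,p7}}
  A123={{p1,p3},{p1,p3,p7},{p2,p5,p7}}
components per intersection:
  A1: {{p1},{p7},{p1,p2},{p1,p3},{p1,p7},{p2,p7},{p3,p7},{p4,p7},{p5,p7},{p1,p3,p7},{p2,p5,p7}} {{p6},{p3,p6}}
  A2: {{p3},{p4},{p1,p3},{p2,p4},{p3,p4},{p3,p6},{p3,p7},{p4,p7},{p1,p3,p7}} {{p5},{p2,p5},{p5,p7},{p2,p5,p7}}
  A3: {{p1},{p2},{p1,p2},{p1,p3},{p1,p7},{p2,p4},{p2,p5},{p2,p7},{p1,p3,p7},{p2,p5,p7}}
  A12: {{p1,p3},{p3,p7},{p1,p3,p7}} {{p3,p6}} {{p4,p7}} {{p5,p7},{p2,p5,p7}}
  A13: {{p1},{p1,p2},{p1,p3},{p1,p7},{p1,p3,p7}} {{p2,p7},{p2,p5,p7}}
  A23: {{p1,p3},{p1,p3,p7}} {{p2,p4}} {{p2,p5},{p2,p5,p7}}
  A123: {{p1,p3},{p1,p3,p7}} {{p2,p5,p7}}
C dims 5,9,2; δ0: rk 4, SNF 1^4; δ1: rk 2, SNF 1^2
degree 0: 5−4−0 = 1 → Ȟ^0 ≅ Z
degree 1: 9−2−4 = 3 → Ȟ^1 ≅ Z^3
degree 2: 2−0−2 = 0 → Ȟ^2 ≅ 0

Ȟ^0 ≅ Z, Ȟ^1 ≅ Z^3, Ȟ^2 ≅ 0


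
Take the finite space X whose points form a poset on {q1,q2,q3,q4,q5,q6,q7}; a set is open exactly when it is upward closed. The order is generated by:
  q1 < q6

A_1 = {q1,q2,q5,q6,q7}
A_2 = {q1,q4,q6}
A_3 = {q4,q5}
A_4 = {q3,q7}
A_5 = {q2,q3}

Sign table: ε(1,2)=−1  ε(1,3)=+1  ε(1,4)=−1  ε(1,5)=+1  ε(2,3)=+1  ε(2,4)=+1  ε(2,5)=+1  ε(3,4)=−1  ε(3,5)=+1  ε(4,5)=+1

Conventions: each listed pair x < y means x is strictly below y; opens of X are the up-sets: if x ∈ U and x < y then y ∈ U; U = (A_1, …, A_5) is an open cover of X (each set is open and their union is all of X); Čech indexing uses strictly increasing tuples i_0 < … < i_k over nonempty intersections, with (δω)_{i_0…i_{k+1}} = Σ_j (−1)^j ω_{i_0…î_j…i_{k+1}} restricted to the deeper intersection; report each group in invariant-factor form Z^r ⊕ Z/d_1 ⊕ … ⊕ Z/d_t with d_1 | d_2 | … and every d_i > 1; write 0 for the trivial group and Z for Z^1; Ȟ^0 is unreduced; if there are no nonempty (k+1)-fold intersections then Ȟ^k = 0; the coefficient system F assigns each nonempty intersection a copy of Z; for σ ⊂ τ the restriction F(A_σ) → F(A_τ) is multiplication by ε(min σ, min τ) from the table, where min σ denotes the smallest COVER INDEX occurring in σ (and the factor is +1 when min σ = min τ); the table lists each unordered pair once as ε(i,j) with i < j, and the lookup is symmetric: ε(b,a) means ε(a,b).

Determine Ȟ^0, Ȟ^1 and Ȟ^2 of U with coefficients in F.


nonempty overlaps:
  A12={q1,q6} A13={q5} A14={q7} A15={q2} A23={q4} A45={q3}
C dims 5,6; δ0: rk 5, SNF 1^4·2
degree 0: 5−5−0 = 0 → Ȟ^0 ≅ 0
degree 1: 6−0−5 = 1 plus torsion [2] → Ȟ^1 ≅ Z ⊕ Z/2
degree 2: 0−0−0 = 0 → Ȟ^2 ≅ 0

Ȟ^0 ≅ 0,  Ȟ^1 ≅ Z ⊕ Z/2,  Ȟ^2 ≅ 0


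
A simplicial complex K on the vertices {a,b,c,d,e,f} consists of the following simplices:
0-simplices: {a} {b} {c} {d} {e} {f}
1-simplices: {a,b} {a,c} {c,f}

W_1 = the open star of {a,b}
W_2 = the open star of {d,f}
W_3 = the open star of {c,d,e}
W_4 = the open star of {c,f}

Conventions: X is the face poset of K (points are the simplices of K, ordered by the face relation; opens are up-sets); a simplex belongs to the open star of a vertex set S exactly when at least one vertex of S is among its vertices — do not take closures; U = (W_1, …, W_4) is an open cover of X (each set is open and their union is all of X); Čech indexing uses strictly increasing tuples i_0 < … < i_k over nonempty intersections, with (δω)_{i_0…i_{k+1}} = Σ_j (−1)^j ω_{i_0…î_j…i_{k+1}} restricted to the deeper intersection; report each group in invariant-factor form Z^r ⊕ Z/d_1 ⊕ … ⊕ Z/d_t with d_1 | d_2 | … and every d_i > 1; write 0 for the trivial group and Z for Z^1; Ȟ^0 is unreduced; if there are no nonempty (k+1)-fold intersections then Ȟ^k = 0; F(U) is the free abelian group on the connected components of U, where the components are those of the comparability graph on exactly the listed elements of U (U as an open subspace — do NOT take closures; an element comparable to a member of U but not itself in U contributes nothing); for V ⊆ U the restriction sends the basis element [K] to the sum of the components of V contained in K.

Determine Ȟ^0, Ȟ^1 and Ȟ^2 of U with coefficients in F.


nonempty overlaps:
  W1={{a},{b},{a,b},{a,c}} W2={{d},{f},{c,f}} W3={{c},{d},{e},{a,c},{c,f}} W4={{c},{f},{a,c},{c,f}}
  W13={{a,c}} W14={{a,c}} W23={{d},{c,f}} W24={{f},{c,f}} W34={{c},{a,c},{c,f}}
  W134={{a,c}} W234={{c,f}}
components per intersection:
  W1: {{a},{b},{a,b},{a,c}}
  W2: {{d}} {{f},{c,f}}
  W3: {{c},{a,c},{c,f}} {{d}} {{e}}
  W4: {{c},{f},{a,c},{c,f}}
  W13: {{a,c}}
  W14: {{a,c}}
  W23: {{d}} {{c,f}}
  W24: {{f},{c,f}}
  W34: {{c},{a,c},{c,f}}
  W134: {{a,c}}
  W234: {{c,f}}
C dims 7,6,2; δ0: rk 4, SNF 1^4; δ1: rk 2, SNF 1^2
degree 0: 7−4−0 = 3 → Ȟ^0 ≅ Z^3
degree 1: 6−2−4 = 0 → Ȟ^1 ≅ 0
degree 2: 2−0−2 = 0 → Ȟ^2 ≅ 0

Ȟ^0 ≅ Z^3, Ȟ^1 ≅ 0, Ȟ^2 ≅ 0


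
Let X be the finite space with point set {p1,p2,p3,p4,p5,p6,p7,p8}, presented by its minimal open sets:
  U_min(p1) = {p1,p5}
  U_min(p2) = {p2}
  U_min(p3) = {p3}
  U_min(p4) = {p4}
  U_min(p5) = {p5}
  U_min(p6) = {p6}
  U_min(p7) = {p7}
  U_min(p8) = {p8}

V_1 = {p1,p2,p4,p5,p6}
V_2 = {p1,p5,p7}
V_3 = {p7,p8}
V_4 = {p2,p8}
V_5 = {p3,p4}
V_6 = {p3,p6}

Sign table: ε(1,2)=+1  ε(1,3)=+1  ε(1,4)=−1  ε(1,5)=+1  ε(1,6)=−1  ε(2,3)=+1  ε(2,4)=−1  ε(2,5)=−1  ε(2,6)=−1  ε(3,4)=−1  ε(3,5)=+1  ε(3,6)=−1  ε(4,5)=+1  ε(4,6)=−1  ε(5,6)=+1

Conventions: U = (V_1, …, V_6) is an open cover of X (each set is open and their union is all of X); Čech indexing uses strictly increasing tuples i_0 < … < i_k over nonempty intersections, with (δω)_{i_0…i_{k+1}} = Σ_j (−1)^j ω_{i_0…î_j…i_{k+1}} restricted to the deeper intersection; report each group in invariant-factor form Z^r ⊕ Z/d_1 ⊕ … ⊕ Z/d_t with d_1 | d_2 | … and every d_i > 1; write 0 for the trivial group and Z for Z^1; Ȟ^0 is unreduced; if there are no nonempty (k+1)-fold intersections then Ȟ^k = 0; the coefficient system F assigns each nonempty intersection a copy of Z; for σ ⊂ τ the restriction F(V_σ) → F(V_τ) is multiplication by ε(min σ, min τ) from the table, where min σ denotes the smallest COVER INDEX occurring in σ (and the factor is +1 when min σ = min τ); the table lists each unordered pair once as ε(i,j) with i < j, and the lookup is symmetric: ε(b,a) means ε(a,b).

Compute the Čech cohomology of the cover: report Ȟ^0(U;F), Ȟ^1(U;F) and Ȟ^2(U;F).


nonempty intersections:
  V12={p1,p5} V14={p2} V15={p4} V16={p6} V23={p7} V34={p8} V56={p3}
C dims 6,7; δ0: rk 6, SNF 1^5·2
Ȟ^0: (6−6)−0=0 ⇒ 0
Ȟ^1: (7−0)−6=1 plus torsion [2] ⇒ Z ⊕ Z/2
Ȟ^2: (0−0)−0=0 ⇒ 0

Ȟ^0 ≅ 0, Ȟ^1 ≅ Z ⊕ Z/2 and Ȟ^2 ≅ 0
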